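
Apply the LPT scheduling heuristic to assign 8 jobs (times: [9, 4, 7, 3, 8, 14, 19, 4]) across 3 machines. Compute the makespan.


Sort jobs in decreasing order (LPT): [19, 14, 9, 8, 7, 4, 4, 3]
Assign each job to the least loaded machine:
  Machine 1: jobs [19, 4], load = 23
  Machine 2: jobs [14, 7, 3], load = 24
  Machine 3: jobs [9, 8, 4], load = 21
Makespan = max load = 24

24


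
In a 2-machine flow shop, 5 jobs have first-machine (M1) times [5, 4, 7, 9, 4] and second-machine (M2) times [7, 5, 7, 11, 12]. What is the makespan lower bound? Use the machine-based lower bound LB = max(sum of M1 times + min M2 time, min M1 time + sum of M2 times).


LB1 = sum(M1 times) + min(M2 times) = 29 + 5 = 34
LB2 = min(M1 times) + sum(M2 times) = 4 + 42 = 46
Lower bound = max(LB1, LB2) = max(34, 46) = 46

46


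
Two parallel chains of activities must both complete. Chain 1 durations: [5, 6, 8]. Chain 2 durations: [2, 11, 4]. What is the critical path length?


Path A total = 5 + 6 + 8 = 19
Path B total = 2 + 11 + 4 = 17
Critical path = longest path = max(19, 17) = 19

19


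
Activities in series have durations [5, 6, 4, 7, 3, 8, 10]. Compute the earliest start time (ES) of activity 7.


Activity 7 starts after activities 1 through 6 complete.
Predecessor durations: [5, 6, 4, 7, 3, 8]
ES = 5 + 6 + 4 + 7 + 3 + 8 = 33

33


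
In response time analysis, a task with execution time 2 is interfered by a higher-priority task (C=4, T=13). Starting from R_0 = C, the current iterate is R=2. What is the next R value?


R_next = C + ceil(R_prev / T_hp) * C_hp
ceil(2 / 13) = ceil(0.1538) = 1
Interference = 1 * 4 = 4
R_next = 2 + 4 = 6

6


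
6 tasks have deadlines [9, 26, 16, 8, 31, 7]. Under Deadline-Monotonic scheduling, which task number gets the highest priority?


Sort tasks by relative deadline (ascending):
  Task 6: deadline = 7
  Task 4: deadline = 8
  Task 1: deadline = 9
  Task 3: deadline = 16
  Task 2: deadline = 26
  Task 5: deadline = 31
Priority order (highest first): [6, 4, 1, 3, 2, 5]
Highest priority task = 6

6


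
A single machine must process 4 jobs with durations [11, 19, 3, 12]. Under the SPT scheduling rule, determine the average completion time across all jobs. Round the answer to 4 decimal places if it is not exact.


Sort jobs by processing time (SPT order): [3, 11, 12, 19]
Compute completion times sequentially:
  Job 1: processing = 3, completes at 3
  Job 2: processing = 11, completes at 14
  Job 3: processing = 12, completes at 26
  Job 4: processing = 19, completes at 45
Sum of completion times = 88
Average completion time = 88/4 = 22.0

22.0


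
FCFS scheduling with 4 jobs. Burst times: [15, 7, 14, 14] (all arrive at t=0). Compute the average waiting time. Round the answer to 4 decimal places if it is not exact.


FCFS order (as given): [15, 7, 14, 14]
Waiting times:
  Job 1: wait = 0
  Job 2: wait = 15
  Job 3: wait = 22
  Job 4: wait = 36
Sum of waiting times = 73
Average waiting time = 73/4 = 18.25

18.25


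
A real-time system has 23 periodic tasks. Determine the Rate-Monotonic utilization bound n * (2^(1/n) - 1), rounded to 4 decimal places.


Compute 2^(1/23) = 1.0305955448
Subtract 1: 1.0305955448 - 1 = 0.0305955448
Multiply by n: 23 * 0.0305955448 = 0.7036975304
Round to 4 dp: 0.7037

0.7037


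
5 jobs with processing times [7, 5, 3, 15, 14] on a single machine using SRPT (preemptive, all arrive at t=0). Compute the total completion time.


Since all jobs arrive at t=0, SRPT equals SPT ordering.
SPT order: [3, 5, 7, 14, 15]
Completion times:
  Job 1: p=3, C=3
  Job 2: p=5, C=8
  Job 3: p=7, C=15
  Job 4: p=14, C=29
  Job 5: p=15, C=44
Total completion time = 3 + 8 + 15 + 29 + 44 = 99

99


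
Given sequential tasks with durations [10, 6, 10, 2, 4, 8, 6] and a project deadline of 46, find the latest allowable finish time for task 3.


LF(activity 3) = deadline - sum of successor durations
Successors: activities 4 through 7 with durations [2, 4, 8, 6]
Sum of successor durations = 20
LF = 46 - 20 = 26

26


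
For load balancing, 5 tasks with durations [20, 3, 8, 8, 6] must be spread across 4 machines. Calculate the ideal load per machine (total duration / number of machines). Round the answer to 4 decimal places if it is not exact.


Total processing time = 20 + 3 + 8 + 8 + 6 = 45
Number of machines = 4
Ideal balanced load = 45 / 4 = 11.25

11.25


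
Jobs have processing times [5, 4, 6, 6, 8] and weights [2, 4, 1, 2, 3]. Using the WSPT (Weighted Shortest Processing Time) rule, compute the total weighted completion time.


Compute p/w ratios and sort ascending (WSPT): [(4, 4), (5, 2), (8, 3), (6, 2), (6, 1)]
Compute weighted completion times:
  Job (p=4,w=4): C=4, w*C=4*4=16
  Job (p=5,w=2): C=9, w*C=2*9=18
  Job (p=8,w=3): C=17, w*C=3*17=51
  Job (p=6,w=2): C=23, w*C=2*23=46
  Job (p=6,w=1): C=29, w*C=1*29=29
Total weighted completion time = 160

160


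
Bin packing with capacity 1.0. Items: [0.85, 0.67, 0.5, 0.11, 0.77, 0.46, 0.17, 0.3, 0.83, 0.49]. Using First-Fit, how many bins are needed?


Place items sequentially using First-Fit:
  Item 0.85 -> new Bin 1
  Item 0.67 -> new Bin 2
  Item 0.5 -> new Bin 3
  Item 0.11 -> Bin 1 (now 0.96)
  Item 0.77 -> new Bin 4
  Item 0.46 -> Bin 3 (now 0.96)
  Item 0.17 -> Bin 2 (now 0.84)
  Item 0.3 -> new Bin 5
  Item 0.83 -> new Bin 6
  Item 0.49 -> Bin 5 (now 0.79)
Total bins used = 6

6


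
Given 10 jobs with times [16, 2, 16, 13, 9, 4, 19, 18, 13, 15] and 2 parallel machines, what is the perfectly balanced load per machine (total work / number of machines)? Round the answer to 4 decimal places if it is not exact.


Total processing time = 16 + 2 + 16 + 13 + 9 + 4 + 19 + 18 + 13 + 15 = 125
Number of machines = 2
Ideal balanced load = 125 / 2 = 62.5

62.5


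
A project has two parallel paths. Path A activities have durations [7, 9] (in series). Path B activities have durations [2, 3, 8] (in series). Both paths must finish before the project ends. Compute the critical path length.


Path A total = 7 + 9 = 16
Path B total = 2 + 3 + 8 = 13
Critical path = longest path = max(16, 13) = 16

16


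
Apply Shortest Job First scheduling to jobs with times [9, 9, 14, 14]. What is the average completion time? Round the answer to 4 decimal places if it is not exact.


SJF order (ascending): [9, 9, 14, 14]
Completion times:
  Job 1: burst=9, C=9
  Job 2: burst=9, C=18
  Job 3: burst=14, C=32
  Job 4: burst=14, C=46
Average completion = 105/4 = 26.25

26.25


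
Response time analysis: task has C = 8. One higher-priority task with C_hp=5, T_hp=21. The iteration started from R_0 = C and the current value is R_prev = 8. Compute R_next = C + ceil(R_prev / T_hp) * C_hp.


R_next = C + ceil(R_prev / T_hp) * C_hp
ceil(8 / 21) = ceil(0.381) = 1
Interference = 1 * 5 = 5
R_next = 8 + 5 = 13

13


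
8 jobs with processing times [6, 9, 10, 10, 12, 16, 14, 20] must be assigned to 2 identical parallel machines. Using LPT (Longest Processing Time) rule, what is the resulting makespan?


Sort jobs in decreasing order (LPT): [20, 16, 14, 12, 10, 10, 9, 6]
Assign each job to the least loaded machine:
  Machine 1: jobs [20, 12, 10, 6], load = 48
  Machine 2: jobs [16, 14, 10, 9], load = 49
Makespan = max load = 49

49


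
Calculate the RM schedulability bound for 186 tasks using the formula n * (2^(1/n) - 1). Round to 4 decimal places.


Compute 2^(1/186) = 1.0037335501
Subtract 1: 1.0037335501 - 1 = 0.0037335501
Multiply by n: 186 * 0.0037335501 = 0.6944403186
Round to 4 dp: 0.6944

0.6944


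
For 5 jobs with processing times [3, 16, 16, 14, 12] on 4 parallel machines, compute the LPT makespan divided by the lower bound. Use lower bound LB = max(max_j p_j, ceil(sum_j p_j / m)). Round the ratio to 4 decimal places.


LPT order: [16, 16, 14, 12, 3]
Machine loads after assignment: [16, 16, 14, 15]
LPT makespan = 16
Lower bound = max(max_job, ceil(total/4)) = max(16, 16) = 16
Ratio = 16 / 16 = 1.0

1.0


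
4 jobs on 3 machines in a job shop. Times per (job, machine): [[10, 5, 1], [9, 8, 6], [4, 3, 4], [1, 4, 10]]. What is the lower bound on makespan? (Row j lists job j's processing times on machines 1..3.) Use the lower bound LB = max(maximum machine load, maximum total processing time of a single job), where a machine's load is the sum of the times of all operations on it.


Machine loads:
  Machine 1: 10 + 9 + 4 + 1 = 24
  Machine 2: 5 + 8 + 3 + 4 = 20
  Machine 3: 1 + 6 + 4 + 10 = 21
Max machine load = 24
Job totals:
  Job 1: 16
  Job 2: 23
  Job 3: 11
  Job 4: 15
Max job total = 23
Lower bound = max(24, 23) = 24

24


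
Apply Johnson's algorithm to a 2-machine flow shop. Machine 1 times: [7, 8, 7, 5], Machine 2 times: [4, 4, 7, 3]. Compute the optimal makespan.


Apply Johnson's rule:
  Group 1 (a <= b): [(3, 7, 7)]
  Group 2 (a > b): [(1, 7, 4), (2, 8, 4), (4, 5, 3)]
Optimal job order: [3, 1, 2, 4]
Schedule:
  Job 3: M1 done at 7, M2 done at 14
  Job 1: M1 done at 14, M2 done at 18
  Job 2: M1 done at 22, M2 done at 26
  Job 4: M1 done at 27, M2 done at 30
Makespan = 30

30


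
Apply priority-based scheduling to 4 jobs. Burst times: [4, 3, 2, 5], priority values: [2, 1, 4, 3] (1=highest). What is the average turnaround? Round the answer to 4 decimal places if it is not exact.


Sort by priority (ascending = highest first):
Order: [(1, 3), (2, 4), (3, 5), (4, 2)]
Completion times:
  Priority 1, burst=3, C=3
  Priority 2, burst=4, C=7
  Priority 3, burst=5, C=12
  Priority 4, burst=2, C=14
Average turnaround = 36/4 = 9.0

9.0


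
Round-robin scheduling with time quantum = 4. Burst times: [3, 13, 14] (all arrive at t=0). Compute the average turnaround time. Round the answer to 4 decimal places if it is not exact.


Time quantum = 4
Execution trace:
  J1 runs 3 units, time = 3
  J2 runs 4 units, time = 7
  J3 runs 4 units, time = 11
  J2 runs 4 units, time = 15
  J3 runs 4 units, time = 19
  J2 runs 4 units, time = 23
  J3 runs 4 units, time = 27
  J2 runs 1 units, time = 28
  J3 runs 2 units, time = 30
Finish times: [3, 28, 30]
Average turnaround = 61/3 = 20.3333

20.3333


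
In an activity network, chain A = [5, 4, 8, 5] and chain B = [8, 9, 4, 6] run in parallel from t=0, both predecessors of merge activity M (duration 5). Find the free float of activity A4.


ES(A4) = sum of predecessors on chain A = 17
EF(A4) = ES + duration = 17 + 5 = 22
Successor of A4 is M. ES(M) = max(sum(A), sum(B)) = max(22, 27) = 27
Free float = ES(successor) - EF(current) = 27 - 22 = 5

5


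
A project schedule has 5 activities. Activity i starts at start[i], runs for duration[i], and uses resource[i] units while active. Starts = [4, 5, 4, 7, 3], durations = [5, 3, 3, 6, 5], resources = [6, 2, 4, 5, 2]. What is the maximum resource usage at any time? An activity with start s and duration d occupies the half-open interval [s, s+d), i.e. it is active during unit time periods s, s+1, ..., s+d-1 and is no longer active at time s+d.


Each activity i is active on [start_i, start_i + duration_i).
Compute total resource usage per time slot:
  t=0: active resources = [], total = 0
  t=1: active resources = [], total = 0
  t=2: active resources = [], total = 0
  t=3: active resources = [2], total = 2
  t=4: active resources = [6, 4, 2], total = 12
  t=5: active resources = [6, 2, 4, 2], total = 14
  t=6: active resources = [6, 2, 4, 2], total = 14
  t=7: active resources = [6, 2, 5, 2], total = 15
  t=8: active resources = [6, 5], total = 11
  t=9: active resources = [5], total = 5
  t=10: active resources = [5], total = 5
  t=11: active resources = [5], total = 5
  t=12: active resources = [5], total = 5
Peak resource demand = 15

15


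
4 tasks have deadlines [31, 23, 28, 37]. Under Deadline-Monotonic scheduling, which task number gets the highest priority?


Sort tasks by relative deadline (ascending):
  Task 2: deadline = 23
  Task 3: deadline = 28
  Task 1: deadline = 31
  Task 4: deadline = 37
Priority order (highest first): [2, 3, 1, 4]
Highest priority task = 2

2


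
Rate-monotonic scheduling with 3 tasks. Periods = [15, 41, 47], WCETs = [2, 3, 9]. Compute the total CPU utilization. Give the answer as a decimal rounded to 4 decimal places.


Compute individual utilizations (exact fractions):
  Task 1: C/T = 2/15 (approx. 0.1333)
  Task 2: C/T = 3/41 (approx. 0.0732)
  Task 3: C/T = 9/47 (approx. 0.1915)
Total utilization U = 2/15 + 3/41 + 9/47 = 11504/28905
Rounded to 4 decimal places: U = 0.3980
RM (Liu & Layland) bound for 3 tasks = 0.779763; compare with U = 11504/28905 (approx. 0.397993)
U <= bound, so schedulable by RM sufficient condition.

0.3980


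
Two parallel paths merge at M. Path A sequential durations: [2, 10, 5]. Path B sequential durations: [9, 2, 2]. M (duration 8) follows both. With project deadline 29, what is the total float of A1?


Forward pass: ES(A1) = sum of predecessors on chain A = 0
EF = ES + duration = 0 + 2 = 2
Backward pass: LF(M) = deadline = 29; LS(M) = 29 - 8 = 21
LF(A1) = LS(M) - sum(successors on chain A) = 21 - 15 = 6
LS = LF - duration = 6 - 2 = 4
Total float = LS - ES = 4 - 0 = 4

4


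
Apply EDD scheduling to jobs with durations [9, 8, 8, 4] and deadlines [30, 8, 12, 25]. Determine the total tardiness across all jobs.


Sort by due date (EDD order): [(8, 8), (8, 12), (4, 25), (9, 30)]
Compute completion times and tardiness:
  Job 1: p=8, d=8, C=8, tardiness=max(0,8-8)=0
  Job 2: p=8, d=12, C=16, tardiness=max(0,16-12)=4
  Job 3: p=4, d=25, C=20, tardiness=max(0,20-25)=0
  Job 4: p=9, d=30, C=29, tardiness=max(0,29-30)=0
Total tardiness = 4

4


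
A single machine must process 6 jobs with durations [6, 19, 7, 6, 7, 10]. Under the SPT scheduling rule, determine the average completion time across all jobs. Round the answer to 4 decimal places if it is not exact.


Sort jobs by processing time (SPT order): [6, 6, 7, 7, 10, 19]
Compute completion times sequentially:
  Job 1: processing = 6, completes at 6
  Job 2: processing = 6, completes at 12
  Job 3: processing = 7, completes at 19
  Job 4: processing = 7, completes at 26
  Job 5: processing = 10, completes at 36
  Job 6: processing = 19, completes at 55
Sum of completion times = 154
Average completion time = 154/6 = 25.6667

25.6667


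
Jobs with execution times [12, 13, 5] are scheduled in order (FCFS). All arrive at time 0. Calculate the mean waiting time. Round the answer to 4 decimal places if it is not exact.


FCFS order (as given): [12, 13, 5]
Waiting times:
  Job 1: wait = 0
  Job 2: wait = 12
  Job 3: wait = 25
Sum of waiting times = 37
Average waiting time = 37/3 = 12.3333

12.3333


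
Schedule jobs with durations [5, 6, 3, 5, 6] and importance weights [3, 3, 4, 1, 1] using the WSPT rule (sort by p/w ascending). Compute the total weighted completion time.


Compute p/w ratios and sort ascending (WSPT): [(3, 4), (5, 3), (6, 3), (5, 1), (6, 1)]
Compute weighted completion times:
  Job (p=3,w=4): C=3, w*C=4*3=12
  Job (p=5,w=3): C=8, w*C=3*8=24
  Job (p=6,w=3): C=14, w*C=3*14=42
  Job (p=5,w=1): C=19, w*C=1*19=19
  Job (p=6,w=1): C=25, w*C=1*25=25
Total weighted completion time = 122

122


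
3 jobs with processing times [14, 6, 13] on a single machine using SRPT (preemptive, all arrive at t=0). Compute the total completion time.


Since all jobs arrive at t=0, SRPT equals SPT ordering.
SPT order: [6, 13, 14]
Completion times:
  Job 1: p=6, C=6
  Job 2: p=13, C=19
  Job 3: p=14, C=33
Total completion time = 6 + 19 + 33 = 58

58


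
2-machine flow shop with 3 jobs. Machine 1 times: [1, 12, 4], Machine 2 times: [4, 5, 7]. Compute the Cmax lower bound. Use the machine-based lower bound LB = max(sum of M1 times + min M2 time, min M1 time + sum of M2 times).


LB1 = sum(M1 times) + min(M2 times) = 17 + 4 = 21
LB2 = min(M1 times) + sum(M2 times) = 1 + 16 = 17
Lower bound = max(LB1, LB2) = max(21, 17) = 21

21


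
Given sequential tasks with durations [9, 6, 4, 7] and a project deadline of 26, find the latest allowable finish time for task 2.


LF(activity 2) = deadline - sum of successor durations
Successors: activities 3 through 4 with durations [4, 7]
Sum of successor durations = 11
LF = 26 - 11 = 15

15


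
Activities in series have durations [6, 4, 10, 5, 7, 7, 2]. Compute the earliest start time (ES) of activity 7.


Activity 7 starts after activities 1 through 6 complete.
Predecessor durations: [6, 4, 10, 5, 7, 7]
ES = 6 + 4 + 10 + 5 + 7 + 7 = 39

39


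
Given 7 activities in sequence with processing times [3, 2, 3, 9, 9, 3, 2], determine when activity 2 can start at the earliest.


Activity 2 starts after activities 1 through 1 complete.
Predecessor durations: [3]
ES = 3 = 3

3


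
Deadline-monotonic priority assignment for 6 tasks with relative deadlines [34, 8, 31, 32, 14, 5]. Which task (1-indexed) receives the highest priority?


Sort tasks by relative deadline (ascending):
  Task 6: deadline = 5
  Task 2: deadline = 8
  Task 5: deadline = 14
  Task 3: deadline = 31
  Task 4: deadline = 32
  Task 1: deadline = 34
Priority order (highest first): [6, 2, 5, 3, 4, 1]
Highest priority task = 6

6


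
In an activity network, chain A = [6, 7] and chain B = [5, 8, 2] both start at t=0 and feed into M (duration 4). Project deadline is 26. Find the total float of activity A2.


Forward pass: ES(A2) = sum of predecessors on chain A = 6
EF = ES + duration = 6 + 7 = 13
Backward pass: LF(M) = deadline = 26; LS(M) = 26 - 4 = 22
LF(A2) = LS(M) - sum(successors on chain A) = 22 - 0 = 22
LS = LF - duration = 22 - 7 = 15
Total float = LS - ES = 15 - 6 = 9

9


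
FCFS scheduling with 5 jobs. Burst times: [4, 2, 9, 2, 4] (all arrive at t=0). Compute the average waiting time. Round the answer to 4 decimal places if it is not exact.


FCFS order (as given): [4, 2, 9, 2, 4]
Waiting times:
  Job 1: wait = 0
  Job 2: wait = 4
  Job 3: wait = 6
  Job 4: wait = 15
  Job 5: wait = 17
Sum of waiting times = 42
Average waiting time = 42/5 = 8.4

8.4


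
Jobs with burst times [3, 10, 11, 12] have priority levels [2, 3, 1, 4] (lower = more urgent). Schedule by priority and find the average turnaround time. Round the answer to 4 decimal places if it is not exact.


Sort by priority (ascending = highest first):
Order: [(1, 11), (2, 3), (3, 10), (4, 12)]
Completion times:
  Priority 1, burst=11, C=11
  Priority 2, burst=3, C=14
  Priority 3, burst=10, C=24
  Priority 4, burst=12, C=36
Average turnaround = 85/4 = 21.25

21.25


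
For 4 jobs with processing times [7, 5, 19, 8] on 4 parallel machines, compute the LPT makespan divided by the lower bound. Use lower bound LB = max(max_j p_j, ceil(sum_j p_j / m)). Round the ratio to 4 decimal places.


LPT order: [19, 8, 7, 5]
Machine loads after assignment: [19, 8, 7, 5]
LPT makespan = 19
Lower bound = max(max_job, ceil(total/4)) = max(19, 10) = 19
Ratio = 19 / 19 = 1.0

1.0


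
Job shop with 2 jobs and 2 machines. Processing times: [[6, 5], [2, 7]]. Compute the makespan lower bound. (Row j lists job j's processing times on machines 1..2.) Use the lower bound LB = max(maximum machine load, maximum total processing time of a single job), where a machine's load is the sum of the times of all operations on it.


Machine loads:
  Machine 1: 6 + 2 = 8
  Machine 2: 5 + 7 = 12
Max machine load = 12
Job totals:
  Job 1: 11
  Job 2: 9
Max job total = 11
Lower bound = max(12, 11) = 12

12


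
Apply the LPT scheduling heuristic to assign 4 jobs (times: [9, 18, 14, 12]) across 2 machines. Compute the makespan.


Sort jobs in decreasing order (LPT): [18, 14, 12, 9]
Assign each job to the least loaded machine:
  Machine 1: jobs [18, 9], load = 27
  Machine 2: jobs [14, 12], load = 26
Makespan = max load = 27

27


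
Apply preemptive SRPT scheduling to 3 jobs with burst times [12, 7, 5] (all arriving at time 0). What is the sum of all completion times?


Since all jobs arrive at t=0, SRPT equals SPT ordering.
SPT order: [5, 7, 12]
Completion times:
  Job 1: p=5, C=5
  Job 2: p=7, C=12
  Job 3: p=12, C=24
Total completion time = 5 + 12 + 24 = 41

41


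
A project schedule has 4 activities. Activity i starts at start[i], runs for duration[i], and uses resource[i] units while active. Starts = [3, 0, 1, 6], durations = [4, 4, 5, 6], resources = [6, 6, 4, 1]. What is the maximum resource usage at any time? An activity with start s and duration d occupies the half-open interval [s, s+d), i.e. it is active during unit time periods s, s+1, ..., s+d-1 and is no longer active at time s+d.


Each activity i is active on [start_i, start_i + duration_i).
Compute total resource usage per time slot:
  t=0: active resources = [6], total = 6
  t=1: active resources = [6, 4], total = 10
  t=2: active resources = [6, 4], total = 10
  t=3: active resources = [6, 6, 4], total = 16
  t=4: active resources = [6, 4], total = 10
  t=5: active resources = [6, 4], total = 10
  t=6: active resources = [6, 1], total = 7
  t=7: active resources = [1], total = 1
  t=8: active resources = [1], total = 1
  t=9: active resources = [1], total = 1
  t=10: active resources = [1], total = 1
  t=11: active resources = [1], total = 1
Peak resource demand = 16

16


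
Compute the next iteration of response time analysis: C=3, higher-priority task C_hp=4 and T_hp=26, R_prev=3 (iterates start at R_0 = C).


R_next = C + ceil(R_prev / T_hp) * C_hp
ceil(3 / 26) = ceil(0.1154) = 1
Interference = 1 * 4 = 4
R_next = 3 + 4 = 7

7


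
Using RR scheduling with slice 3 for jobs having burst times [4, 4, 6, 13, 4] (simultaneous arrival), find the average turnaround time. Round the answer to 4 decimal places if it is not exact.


Time quantum = 3
Execution trace:
  J1 runs 3 units, time = 3
  J2 runs 3 units, time = 6
  J3 runs 3 units, time = 9
  J4 runs 3 units, time = 12
  J5 runs 3 units, time = 15
  J1 runs 1 units, time = 16
  J2 runs 1 units, time = 17
  J3 runs 3 units, time = 20
  J4 runs 3 units, time = 23
  J5 runs 1 units, time = 24
  J4 runs 3 units, time = 27
  J4 runs 3 units, time = 30
  J4 runs 1 units, time = 31
Finish times: [16, 17, 20, 31, 24]
Average turnaround = 108/5 = 21.6

21.6


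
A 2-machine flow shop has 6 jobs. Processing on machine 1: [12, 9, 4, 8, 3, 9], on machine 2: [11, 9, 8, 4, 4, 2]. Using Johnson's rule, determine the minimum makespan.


Apply Johnson's rule:
  Group 1 (a <= b): [(5, 3, 4), (3, 4, 8), (2, 9, 9)]
  Group 2 (a > b): [(1, 12, 11), (4, 8, 4), (6, 9, 2)]
Optimal job order: [5, 3, 2, 1, 4, 6]
Schedule:
  Job 5: M1 done at 3, M2 done at 7
  Job 3: M1 done at 7, M2 done at 15
  Job 2: M1 done at 16, M2 done at 25
  Job 1: M1 done at 28, M2 done at 39
  Job 4: M1 done at 36, M2 done at 43
  Job 6: M1 done at 45, M2 done at 47
Makespan = 47

47


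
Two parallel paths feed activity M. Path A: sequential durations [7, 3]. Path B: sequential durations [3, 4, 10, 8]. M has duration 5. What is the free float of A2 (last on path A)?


ES(A2) = sum of predecessors on chain A = 7
EF(A2) = ES + duration = 7 + 3 = 10
Successor of A2 is M. ES(M) = max(sum(A), sum(B)) = max(10, 25) = 25
Free float = ES(successor) - EF(current) = 25 - 10 = 15

15


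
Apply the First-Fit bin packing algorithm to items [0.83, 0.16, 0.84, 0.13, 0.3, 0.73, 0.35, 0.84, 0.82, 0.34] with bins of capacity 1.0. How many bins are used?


Place items sequentially using First-Fit:
  Item 0.83 -> new Bin 1
  Item 0.16 -> Bin 1 (now 0.99)
  Item 0.84 -> new Bin 2
  Item 0.13 -> Bin 2 (now 0.97)
  Item 0.3 -> new Bin 3
  Item 0.73 -> new Bin 4
  Item 0.35 -> Bin 3 (now 0.65)
  Item 0.84 -> new Bin 5
  Item 0.82 -> new Bin 6
  Item 0.34 -> Bin 3 (now 0.99)
Total bins used = 6

6


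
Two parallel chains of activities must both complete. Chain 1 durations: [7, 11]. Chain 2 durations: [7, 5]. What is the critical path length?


Path A total = 7 + 11 = 18
Path B total = 7 + 5 = 12
Critical path = longest path = max(18, 12) = 18

18


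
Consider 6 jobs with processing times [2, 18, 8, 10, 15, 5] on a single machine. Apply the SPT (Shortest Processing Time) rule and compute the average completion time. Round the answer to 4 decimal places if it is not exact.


Sort jobs by processing time (SPT order): [2, 5, 8, 10, 15, 18]
Compute completion times sequentially:
  Job 1: processing = 2, completes at 2
  Job 2: processing = 5, completes at 7
  Job 3: processing = 8, completes at 15
  Job 4: processing = 10, completes at 25
  Job 5: processing = 15, completes at 40
  Job 6: processing = 18, completes at 58
Sum of completion times = 147
Average completion time = 147/6 = 24.5

24.5


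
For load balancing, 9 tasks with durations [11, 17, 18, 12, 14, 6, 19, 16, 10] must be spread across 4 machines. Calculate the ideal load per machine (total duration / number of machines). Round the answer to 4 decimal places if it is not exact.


Total processing time = 11 + 17 + 18 + 12 + 14 + 6 + 19 + 16 + 10 = 123
Number of machines = 4
Ideal balanced load = 123 / 4 = 30.75

30.75


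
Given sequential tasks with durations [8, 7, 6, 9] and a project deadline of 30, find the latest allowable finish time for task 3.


LF(activity 3) = deadline - sum of successor durations
Successors: activities 4 through 4 with durations [9]
Sum of successor durations = 9
LF = 30 - 9 = 21

21


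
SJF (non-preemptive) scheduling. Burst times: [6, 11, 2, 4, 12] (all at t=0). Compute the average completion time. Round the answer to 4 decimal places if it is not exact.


SJF order (ascending): [2, 4, 6, 11, 12]
Completion times:
  Job 1: burst=2, C=2
  Job 2: burst=4, C=6
  Job 3: burst=6, C=12
  Job 4: burst=11, C=23
  Job 5: burst=12, C=35
Average completion = 78/5 = 15.6

15.6


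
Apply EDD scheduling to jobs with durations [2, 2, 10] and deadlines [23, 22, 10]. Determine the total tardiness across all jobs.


Sort by due date (EDD order): [(10, 10), (2, 22), (2, 23)]
Compute completion times and tardiness:
  Job 1: p=10, d=10, C=10, tardiness=max(0,10-10)=0
  Job 2: p=2, d=22, C=12, tardiness=max(0,12-22)=0
  Job 3: p=2, d=23, C=14, tardiness=max(0,14-23)=0
Total tardiness = 0

0


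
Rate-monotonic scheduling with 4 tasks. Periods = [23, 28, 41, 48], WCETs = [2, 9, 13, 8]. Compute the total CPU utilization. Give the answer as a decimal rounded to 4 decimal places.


Compute individual utilizations (exact fractions):
  Task 1: C/T = 2/23 (approx. 0.087)
  Task 2: C/T = 9/28 (approx. 0.3214)
  Task 3: C/T = 13/41 (approx. 0.3171)
  Task 4: C/T = 8/48 = 1/6 (approx. 0.1667)
Total utilization U = 2/23 + 9/28 + 13/41 + 1/6 = 70667/79212
Rounded to 4 decimal places: U = 0.8921
RM (Liu & Layland) bound for 4 tasks = 0.756828; compare with U = 70667/79212 (approx. 0.892125)
bound < U <= 1, so the RM sufficient condition is not met (inconclusive; an exact test such as response-time analysis is needed).

0.8921


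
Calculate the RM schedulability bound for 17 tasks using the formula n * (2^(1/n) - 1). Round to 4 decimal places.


Compute 2^(1/17) = 1.0416160107
Subtract 1: 1.0416160107 - 1 = 0.0416160107
Multiply by n: 17 * 0.0416160107 = 0.7074721819
Round to 4 dp: 0.7075

0.7075


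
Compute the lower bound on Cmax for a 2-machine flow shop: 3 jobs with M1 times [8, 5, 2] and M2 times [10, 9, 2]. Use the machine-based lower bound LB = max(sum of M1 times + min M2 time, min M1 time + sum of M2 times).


LB1 = sum(M1 times) + min(M2 times) = 15 + 2 = 17
LB2 = min(M1 times) + sum(M2 times) = 2 + 21 = 23
Lower bound = max(LB1, LB2) = max(17, 23) = 23

23


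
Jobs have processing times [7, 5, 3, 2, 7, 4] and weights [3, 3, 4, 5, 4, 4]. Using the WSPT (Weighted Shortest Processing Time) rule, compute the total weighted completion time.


Compute p/w ratios and sort ascending (WSPT): [(2, 5), (3, 4), (4, 4), (5, 3), (7, 4), (7, 3)]
Compute weighted completion times:
  Job (p=2,w=5): C=2, w*C=5*2=10
  Job (p=3,w=4): C=5, w*C=4*5=20
  Job (p=4,w=4): C=9, w*C=4*9=36
  Job (p=5,w=3): C=14, w*C=3*14=42
  Job (p=7,w=4): C=21, w*C=4*21=84
  Job (p=7,w=3): C=28, w*C=3*28=84
Total weighted completion time = 276

276


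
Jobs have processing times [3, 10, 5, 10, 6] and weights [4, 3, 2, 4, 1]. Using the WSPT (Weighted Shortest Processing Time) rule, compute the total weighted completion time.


Compute p/w ratios and sort ascending (WSPT): [(3, 4), (5, 2), (10, 4), (10, 3), (6, 1)]
Compute weighted completion times:
  Job (p=3,w=4): C=3, w*C=4*3=12
  Job (p=5,w=2): C=8, w*C=2*8=16
  Job (p=10,w=4): C=18, w*C=4*18=72
  Job (p=10,w=3): C=28, w*C=3*28=84
  Job (p=6,w=1): C=34, w*C=1*34=34
Total weighted completion time = 218

218


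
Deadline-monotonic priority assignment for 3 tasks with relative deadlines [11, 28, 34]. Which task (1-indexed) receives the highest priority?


Sort tasks by relative deadline (ascending):
  Task 1: deadline = 11
  Task 2: deadline = 28
  Task 3: deadline = 34
Priority order (highest first): [1, 2, 3]
Highest priority task = 1

1


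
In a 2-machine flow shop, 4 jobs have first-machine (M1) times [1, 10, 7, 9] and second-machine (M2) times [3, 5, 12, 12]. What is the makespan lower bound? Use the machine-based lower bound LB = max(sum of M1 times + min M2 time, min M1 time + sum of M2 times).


LB1 = sum(M1 times) + min(M2 times) = 27 + 3 = 30
LB2 = min(M1 times) + sum(M2 times) = 1 + 32 = 33
Lower bound = max(LB1, LB2) = max(30, 33) = 33

33


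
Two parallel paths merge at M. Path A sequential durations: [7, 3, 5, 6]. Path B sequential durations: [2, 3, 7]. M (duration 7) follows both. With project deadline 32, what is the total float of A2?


Forward pass: ES(A2) = sum of predecessors on chain A = 7
EF = ES + duration = 7 + 3 = 10
Backward pass: LF(M) = deadline = 32; LS(M) = 32 - 7 = 25
LF(A2) = LS(M) - sum(successors on chain A) = 25 - 11 = 14
LS = LF - duration = 14 - 3 = 11
Total float = LS - ES = 11 - 7 = 4

4


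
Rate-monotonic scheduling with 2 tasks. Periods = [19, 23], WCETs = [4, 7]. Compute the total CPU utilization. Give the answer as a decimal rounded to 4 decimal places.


Compute individual utilizations (exact fractions):
  Task 1: C/T = 4/19 (approx. 0.2105)
  Task 2: C/T = 7/23 (approx. 0.3043)
Total utilization U = 4/19 + 7/23 = 225/437
Rounded to 4 decimal places: U = 0.5149
RM (Liu & Layland) bound for 2 tasks = 0.828427; compare with U = 225/437 (approx. 0.514874)
U <= bound, so schedulable by RM sufficient condition.

0.5149


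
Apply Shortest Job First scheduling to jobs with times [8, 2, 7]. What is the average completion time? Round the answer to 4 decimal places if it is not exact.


SJF order (ascending): [2, 7, 8]
Completion times:
  Job 1: burst=2, C=2
  Job 2: burst=7, C=9
  Job 3: burst=8, C=17
Average completion = 28/3 = 9.3333

9.3333


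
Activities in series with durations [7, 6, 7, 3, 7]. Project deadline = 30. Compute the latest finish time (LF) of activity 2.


LF(activity 2) = deadline - sum of successor durations
Successors: activities 3 through 5 with durations [7, 3, 7]
Sum of successor durations = 17
LF = 30 - 17 = 13

13


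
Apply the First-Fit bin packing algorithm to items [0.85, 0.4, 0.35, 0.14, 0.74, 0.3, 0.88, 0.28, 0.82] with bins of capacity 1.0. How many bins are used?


Place items sequentially using First-Fit:
  Item 0.85 -> new Bin 1
  Item 0.4 -> new Bin 2
  Item 0.35 -> Bin 2 (now 0.75)
  Item 0.14 -> Bin 1 (now 0.99)
  Item 0.74 -> new Bin 3
  Item 0.3 -> new Bin 4
  Item 0.88 -> new Bin 5
  Item 0.28 -> Bin 4 (now 0.58)
  Item 0.82 -> new Bin 6
Total bins used = 6

6


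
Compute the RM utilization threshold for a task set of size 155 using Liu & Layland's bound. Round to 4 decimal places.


Compute 2^(1/155) = 1.0044819312
Subtract 1: 1.0044819312 - 1 = 0.0044819312
Multiply by n: 155 * 0.0044819312 = 0.6946993360
Round to 4 dp: 0.6947

0.6947


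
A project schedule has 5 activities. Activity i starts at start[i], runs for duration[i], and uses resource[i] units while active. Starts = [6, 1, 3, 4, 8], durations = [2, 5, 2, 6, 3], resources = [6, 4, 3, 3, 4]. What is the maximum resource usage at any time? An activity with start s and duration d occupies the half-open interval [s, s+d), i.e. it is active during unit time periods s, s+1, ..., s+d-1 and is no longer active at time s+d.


Each activity i is active on [start_i, start_i + duration_i).
Compute total resource usage per time slot:
  t=0: active resources = [], total = 0
  t=1: active resources = [4], total = 4
  t=2: active resources = [4], total = 4
  t=3: active resources = [4, 3], total = 7
  t=4: active resources = [4, 3, 3], total = 10
  t=5: active resources = [4, 3], total = 7
  t=6: active resources = [6, 3], total = 9
  t=7: active resources = [6, 3], total = 9
  t=8: active resources = [3, 4], total = 7
  t=9: active resources = [3, 4], total = 7
  t=10: active resources = [4], total = 4
Peak resource demand = 10

10


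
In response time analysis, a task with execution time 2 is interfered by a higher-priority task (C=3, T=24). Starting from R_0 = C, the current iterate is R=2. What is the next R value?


R_next = C + ceil(R_prev / T_hp) * C_hp
ceil(2 / 24) = ceil(0.0833) = 1
Interference = 1 * 3 = 3
R_next = 2 + 3 = 5

5


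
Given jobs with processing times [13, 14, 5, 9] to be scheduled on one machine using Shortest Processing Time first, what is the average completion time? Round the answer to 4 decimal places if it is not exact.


Sort jobs by processing time (SPT order): [5, 9, 13, 14]
Compute completion times sequentially:
  Job 1: processing = 5, completes at 5
  Job 2: processing = 9, completes at 14
  Job 3: processing = 13, completes at 27
  Job 4: processing = 14, completes at 41
Sum of completion times = 87
Average completion time = 87/4 = 21.75

21.75


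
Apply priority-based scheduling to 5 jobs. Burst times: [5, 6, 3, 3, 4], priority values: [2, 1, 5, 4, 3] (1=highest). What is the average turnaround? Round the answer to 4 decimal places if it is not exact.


Sort by priority (ascending = highest first):
Order: [(1, 6), (2, 5), (3, 4), (4, 3), (5, 3)]
Completion times:
  Priority 1, burst=6, C=6
  Priority 2, burst=5, C=11
  Priority 3, burst=4, C=15
  Priority 4, burst=3, C=18
  Priority 5, burst=3, C=21
Average turnaround = 71/5 = 14.2

14.2


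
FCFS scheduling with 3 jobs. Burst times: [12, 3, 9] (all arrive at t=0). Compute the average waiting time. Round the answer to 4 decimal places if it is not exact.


FCFS order (as given): [12, 3, 9]
Waiting times:
  Job 1: wait = 0
  Job 2: wait = 12
  Job 3: wait = 15
Sum of waiting times = 27
Average waiting time = 27/3 = 9.0

9.0


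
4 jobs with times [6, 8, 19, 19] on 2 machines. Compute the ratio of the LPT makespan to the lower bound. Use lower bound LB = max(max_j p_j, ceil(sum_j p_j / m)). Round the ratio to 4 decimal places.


LPT order: [19, 19, 8, 6]
Machine loads after assignment: [27, 25]
LPT makespan = 27
Lower bound = max(max_job, ceil(total/2)) = max(19, 26) = 26
Ratio = 27 / 26 = 1.0385

1.0385


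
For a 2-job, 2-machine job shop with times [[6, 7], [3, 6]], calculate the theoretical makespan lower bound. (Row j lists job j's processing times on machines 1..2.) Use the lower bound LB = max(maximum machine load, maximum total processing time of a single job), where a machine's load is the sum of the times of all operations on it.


Machine loads:
  Machine 1: 6 + 3 = 9
  Machine 2: 7 + 6 = 13
Max machine load = 13
Job totals:
  Job 1: 13
  Job 2: 9
Max job total = 13
Lower bound = max(13, 13) = 13

13


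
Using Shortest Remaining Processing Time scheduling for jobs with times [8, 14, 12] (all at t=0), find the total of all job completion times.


Since all jobs arrive at t=0, SRPT equals SPT ordering.
SPT order: [8, 12, 14]
Completion times:
  Job 1: p=8, C=8
  Job 2: p=12, C=20
  Job 3: p=14, C=34
Total completion time = 8 + 20 + 34 = 62

62


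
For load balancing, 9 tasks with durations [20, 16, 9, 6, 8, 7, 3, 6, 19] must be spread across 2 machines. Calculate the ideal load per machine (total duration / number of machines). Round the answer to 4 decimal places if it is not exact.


Total processing time = 20 + 16 + 9 + 6 + 8 + 7 + 3 + 6 + 19 = 94
Number of machines = 2
Ideal balanced load = 94 / 2 = 47.0

47.0


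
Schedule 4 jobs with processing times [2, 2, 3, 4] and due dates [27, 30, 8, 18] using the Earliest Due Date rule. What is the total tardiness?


Sort by due date (EDD order): [(3, 8), (4, 18), (2, 27), (2, 30)]
Compute completion times and tardiness:
  Job 1: p=3, d=8, C=3, tardiness=max(0,3-8)=0
  Job 2: p=4, d=18, C=7, tardiness=max(0,7-18)=0
  Job 3: p=2, d=27, C=9, tardiness=max(0,9-27)=0
  Job 4: p=2, d=30, C=11, tardiness=max(0,11-30)=0
Total tardiness = 0

0


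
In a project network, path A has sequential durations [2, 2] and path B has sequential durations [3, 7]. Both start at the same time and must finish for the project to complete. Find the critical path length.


Path A total = 2 + 2 = 4
Path B total = 3 + 7 = 10
Critical path = longest path = max(4, 10) = 10

10


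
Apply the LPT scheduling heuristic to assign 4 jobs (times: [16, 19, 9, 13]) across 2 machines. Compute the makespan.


Sort jobs in decreasing order (LPT): [19, 16, 13, 9]
Assign each job to the least loaded machine:
  Machine 1: jobs [19, 9], load = 28
  Machine 2: jobs [16, 13], load = 29
Makespan = max load = 29

29


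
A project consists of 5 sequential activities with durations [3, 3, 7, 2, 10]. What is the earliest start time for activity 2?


Activity 2 starts after activities 1 through 1 complete.
Predecessor durations: [3]
ES = 3 = 3

3


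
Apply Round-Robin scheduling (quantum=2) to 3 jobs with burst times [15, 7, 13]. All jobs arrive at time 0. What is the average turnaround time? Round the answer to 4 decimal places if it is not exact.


Time quantum = 2
Execution trace:
  J1 runs 2 units, time = 2
  J2 runs 2 units, time = 4
  J3 runs 2 units, time = 6
  J1 runs 2 units, time = 8
  J2 runs 2 units, time = 10
  J3 runs 2 units, time = 12
  J1 runs 2 units, time = 14
  J2 runs 2 units, time = 16
  J3 runs 2 units, time = 18
  J1 runs 2 units, time = 20
  J2 runs 1 units, time = 21
  J3 runs 2 units, time = 23
  J1 runs 2 units, time = 25
  J3 runs 2 units, time = 27
  J1 runs 2 units, time = 29
  J3 runs 2 units, time = 31
  J1 runs 2 units, time = 33
  J3 runs 1 units, time = 34
  J1 runs 1 units, time = 35
Finish times: [35, 21, 34]
Average turnaround = 90/3 = 30.0

30.0


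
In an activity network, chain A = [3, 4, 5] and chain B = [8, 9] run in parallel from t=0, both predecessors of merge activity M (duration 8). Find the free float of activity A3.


ES(A3) = sum of predecessors on chain A = 7
EF(A3) = ES + duration = 7 + 5 = 12
Successor of A3 is M. ES(M) = max(sum(A), sum(B)) = max(12, 17) = 17
Free float = ES(successor) - EF(current) = 17 - 12 = 5

5


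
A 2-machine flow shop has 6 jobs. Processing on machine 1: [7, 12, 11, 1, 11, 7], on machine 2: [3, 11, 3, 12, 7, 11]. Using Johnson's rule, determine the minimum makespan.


Apply Johnson's rule:
  Group 1 (a <= b): [(4, 1, 12), (6, 7, 11)]
  Group 2 (a > b): [(2, 12, 11), (5, 11, 7), (1, 7, 3), (3, 11, 3)]
Optimal job order: [4, 6, 2, 5, 1, 3]
Schedule:
  Job 4: M1 done at 1, M2 done at 13
  Job 6: M1 done at 8, M2 done at 24
  Job 2: M1 done at 20, M2 done at 35
  Job 5: M1 done at 31, M2 done at 42
  Job 1: M1 done at 38, M2 done at 45
  Job 3: M1 done at 49, M2 done at 52
Makespan = 52

52


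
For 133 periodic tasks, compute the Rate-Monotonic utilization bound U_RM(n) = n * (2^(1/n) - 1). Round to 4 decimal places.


Compute 2^(1/133) = 1.0052252371
Subtract 1: 1.0052252371 - 1 = 0.0052252371
Multiply by n: 133 * 0.0052252371 = 0.6949565343
Round to 4 dp: 0.6950

0.6950


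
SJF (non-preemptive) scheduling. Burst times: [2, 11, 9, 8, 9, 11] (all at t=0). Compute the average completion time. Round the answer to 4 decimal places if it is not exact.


SJF order (ascending): [2, 8, 9, 9, 11, 11]
Completion times:
  Job 1: burst=2, C=2
  Job 2: burst=8, C=10
  Job 3: burst=9, C=19
  Job 4: burst=9, C=28
  Job 5: burst=11, C=39
  Job 6: burst=11, C=50
Average completion = 148/6 = 24.6667

24.6667
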